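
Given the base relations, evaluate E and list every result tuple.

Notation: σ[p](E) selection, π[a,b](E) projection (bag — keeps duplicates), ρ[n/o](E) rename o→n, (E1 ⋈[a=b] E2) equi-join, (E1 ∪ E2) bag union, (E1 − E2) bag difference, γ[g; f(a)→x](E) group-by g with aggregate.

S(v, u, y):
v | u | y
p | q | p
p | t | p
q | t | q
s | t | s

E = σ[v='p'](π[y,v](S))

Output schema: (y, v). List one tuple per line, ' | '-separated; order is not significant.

Row counts bottom-up:
  S → 4
  π[y,v](S) → 4
  σ[v='p'](π[y,v](S)) → 2

== RESULT ==
y | v
p | p
p | p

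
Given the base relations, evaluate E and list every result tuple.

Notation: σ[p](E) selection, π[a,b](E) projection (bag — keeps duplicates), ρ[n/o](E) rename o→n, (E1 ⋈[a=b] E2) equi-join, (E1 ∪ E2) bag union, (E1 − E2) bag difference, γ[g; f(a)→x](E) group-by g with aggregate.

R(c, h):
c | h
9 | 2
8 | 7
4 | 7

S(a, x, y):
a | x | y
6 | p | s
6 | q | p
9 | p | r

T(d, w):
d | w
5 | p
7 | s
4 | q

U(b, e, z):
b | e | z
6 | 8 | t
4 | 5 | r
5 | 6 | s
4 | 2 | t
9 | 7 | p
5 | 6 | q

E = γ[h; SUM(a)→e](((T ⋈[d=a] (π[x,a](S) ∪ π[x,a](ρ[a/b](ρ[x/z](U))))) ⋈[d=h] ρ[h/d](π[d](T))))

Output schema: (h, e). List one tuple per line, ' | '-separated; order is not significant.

Row counts bottom-up:
  T → 3
  S → 3
  π[x,a](S) → 3
  U → 6
  ρ[x/z](U) → 6
  ρ[a/b](ρ[x/z](U)) → 6
  π[x,a](ρ[a/b](ρ[x/z](U))) → 6
  (π[x,a](S) ∪ π[x,a](ρ[a/b](ρ[x/z](U)))) → 9
  (T ⋈[d=a] (π[x,a](S) ∪ π[x,a](ρ[a/b](ρ[x/z](U))))) → 4
  T → 3
  π[d](T) → 3
  ρ[h/d](π[d](T)) → 3
  ((T ⋈[d=a] (π[x,a](S) ∪ π[x,a](ρ[a/b](ρ[x/z](U))))) ⋈[d=h] ρ[h/d](π[d](T))) → 4
  γ[h; SUM(a)→e](((T ⋈[d=a] (π[x,a](S) ∪ π[x,a](ρ[a/b](ρ[x/z](U))))) ⋈[d=h] ρ[h/d](π[d](T)))) → 2

== RESULT ==
h | e
4 | 8
5 | 10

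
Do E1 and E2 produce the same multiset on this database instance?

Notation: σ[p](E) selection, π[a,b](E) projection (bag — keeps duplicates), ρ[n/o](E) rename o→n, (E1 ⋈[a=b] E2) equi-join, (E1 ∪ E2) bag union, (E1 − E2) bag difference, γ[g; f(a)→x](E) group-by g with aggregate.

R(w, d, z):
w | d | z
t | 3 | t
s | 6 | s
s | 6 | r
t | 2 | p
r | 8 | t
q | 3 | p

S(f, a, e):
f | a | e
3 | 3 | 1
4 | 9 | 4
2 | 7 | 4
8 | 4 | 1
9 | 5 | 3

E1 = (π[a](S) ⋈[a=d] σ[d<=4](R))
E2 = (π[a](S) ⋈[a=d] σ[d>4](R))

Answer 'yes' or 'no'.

E1 row counts bottom-up:
  S → 5
  π[a](S) → 5
  R → 6
  σ[d<=4](R) → 3
  (π[a](S) ⋈[a=d] σ[d<=4](R)) → 2
E2 row counts bottom-up:
  S → 5
  π[a](S) → 5
  R → 6
  σ[d>4](R) → 3
  (π[a](S) ⋈[a=d] σ[d>4](R)) → 0

E1 result:
a | w | d | z
3 | q | 3 | p
3 | t | 3 | t
E2 result:
a | w | d | z
(0 rows)
Witness: (3, 'q', 3, 'p') appears 1× in E1 but 0× in E2.

no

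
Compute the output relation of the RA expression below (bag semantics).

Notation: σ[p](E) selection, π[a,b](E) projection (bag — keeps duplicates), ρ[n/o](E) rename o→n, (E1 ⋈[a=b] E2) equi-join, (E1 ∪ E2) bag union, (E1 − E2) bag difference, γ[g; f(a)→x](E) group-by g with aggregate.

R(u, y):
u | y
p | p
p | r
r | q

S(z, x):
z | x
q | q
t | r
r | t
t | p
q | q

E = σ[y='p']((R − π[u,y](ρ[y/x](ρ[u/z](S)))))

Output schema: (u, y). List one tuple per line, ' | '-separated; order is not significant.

Row counts bottom-up:
  R → 3
  S → 5
  ρ[u/z](S) → 5
  ρ[y/x](ρ[u/z](S)) → 5
  π[u,y](ρ[y/x](ρ[u/z](S))) → 5
  (R − π[u,y](ρ[y/x](ρ[u/z](S)))) → 3
  σ[y='p']((R − π[u,y](ρ[y/x](ρ[u/z](S))))) → 1

== RESULT ==
u | y
p | p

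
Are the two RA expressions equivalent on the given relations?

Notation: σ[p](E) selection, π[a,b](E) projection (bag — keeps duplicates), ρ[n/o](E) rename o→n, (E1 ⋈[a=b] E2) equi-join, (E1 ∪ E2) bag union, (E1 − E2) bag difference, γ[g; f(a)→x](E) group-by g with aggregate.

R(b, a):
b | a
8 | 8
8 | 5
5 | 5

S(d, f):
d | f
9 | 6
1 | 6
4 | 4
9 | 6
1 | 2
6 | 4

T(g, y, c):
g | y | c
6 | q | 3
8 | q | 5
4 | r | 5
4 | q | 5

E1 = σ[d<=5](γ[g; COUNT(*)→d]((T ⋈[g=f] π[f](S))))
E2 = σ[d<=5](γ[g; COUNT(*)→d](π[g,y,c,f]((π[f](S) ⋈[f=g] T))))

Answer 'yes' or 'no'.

E1 subexpression sizes:
  T → 4
  S → 6
  π[f](S) → 6
  (T ⋈[g=f] π[f](S)) → 7
  γ[g; COUNT(*)→d]((T ⋈[g=f] π[f](S))) → 2
  σ[d<=5](γ[g; COUNT(*)→d]((T ⋈[g=f] π[f](S)))) → 2
E2 subexpression sizes:
  S → 6
  π[f](S) → 6
  T → 4
  (π[f](S) ⋈[f=g] T) → 7
  π[g,y,c,f]((π[f](S) ⋈[f=g] T)) → 7
  γ[g; COUNT(*)→d](π[g,y,c,f]((π[f](S) ⋈[f=g] T))) → 2
  σ[d<=5](γ[g; COUNT(*)→d](π[g,y,c,f]((π[f](S) ⋈[f=g] T)))) → 2

E1 and E2 produce the same multiset:
g | d
4 | 4
6 | 3

yes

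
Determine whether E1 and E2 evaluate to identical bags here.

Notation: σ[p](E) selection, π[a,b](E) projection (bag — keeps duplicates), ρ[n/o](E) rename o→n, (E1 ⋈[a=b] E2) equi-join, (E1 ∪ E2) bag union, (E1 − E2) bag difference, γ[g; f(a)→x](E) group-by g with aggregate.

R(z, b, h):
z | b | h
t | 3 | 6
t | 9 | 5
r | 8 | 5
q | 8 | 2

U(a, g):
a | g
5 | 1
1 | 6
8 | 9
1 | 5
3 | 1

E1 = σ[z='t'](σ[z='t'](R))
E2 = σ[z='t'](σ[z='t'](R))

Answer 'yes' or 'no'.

E1 per-node cardinality:
  R → 4
  σ[z='t'](R) → 2
  σ[z='t'](σ[z='t'](R)) → 2
E2 per-node cardinality:
  R → 4
  σ[z='t'](R) → 2
  σ[z='t'](σ[z='t'](R)) → 2

E1 and E2 produce the same multiset:
z | b | h
t | 3 | 6
t | 9 | 5

yes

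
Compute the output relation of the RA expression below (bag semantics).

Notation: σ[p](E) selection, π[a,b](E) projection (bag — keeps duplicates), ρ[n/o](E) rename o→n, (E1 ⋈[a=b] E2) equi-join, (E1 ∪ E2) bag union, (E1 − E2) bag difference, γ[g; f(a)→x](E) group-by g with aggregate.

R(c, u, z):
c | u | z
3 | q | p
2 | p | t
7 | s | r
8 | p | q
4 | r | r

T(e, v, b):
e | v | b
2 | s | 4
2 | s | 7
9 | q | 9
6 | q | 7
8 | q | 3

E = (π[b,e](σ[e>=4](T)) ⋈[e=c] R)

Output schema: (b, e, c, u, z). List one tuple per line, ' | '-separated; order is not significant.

Subexpression sizes:
  T → 5
  σ[e>=4](T) → 3
  π[b,e](σ[e>=4](T)) → 3
  R → 5
  (π[b,e](σ[e>=4](T)) ⋈[e=c] R) → 1

== RESULT ==
b | e | c | u | z
3 | 8 | 8 | p | q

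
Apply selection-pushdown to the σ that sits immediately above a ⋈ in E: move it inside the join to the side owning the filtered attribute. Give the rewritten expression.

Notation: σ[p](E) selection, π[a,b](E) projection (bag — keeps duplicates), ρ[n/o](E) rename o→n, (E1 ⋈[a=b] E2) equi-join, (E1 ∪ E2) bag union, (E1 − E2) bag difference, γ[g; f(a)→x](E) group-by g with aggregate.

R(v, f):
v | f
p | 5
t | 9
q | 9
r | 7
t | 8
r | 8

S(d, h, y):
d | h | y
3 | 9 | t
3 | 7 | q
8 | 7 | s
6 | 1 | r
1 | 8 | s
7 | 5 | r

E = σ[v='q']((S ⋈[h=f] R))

σ filters on v, owned by the right side.
E' = (S ⋈[h=f] σ[v='q'](R))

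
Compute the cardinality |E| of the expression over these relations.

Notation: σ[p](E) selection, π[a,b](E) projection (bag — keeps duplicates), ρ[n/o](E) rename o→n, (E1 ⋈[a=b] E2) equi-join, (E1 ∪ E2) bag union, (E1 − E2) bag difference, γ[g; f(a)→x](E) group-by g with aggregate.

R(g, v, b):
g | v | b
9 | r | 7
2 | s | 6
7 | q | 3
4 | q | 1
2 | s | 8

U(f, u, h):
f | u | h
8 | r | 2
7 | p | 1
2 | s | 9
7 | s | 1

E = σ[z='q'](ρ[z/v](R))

Stepwise |·|:
  R → 5
  ρ[z/v](R) → 5
  σ[z='q'](ρ[z/v](R)) → 2

|E| = 2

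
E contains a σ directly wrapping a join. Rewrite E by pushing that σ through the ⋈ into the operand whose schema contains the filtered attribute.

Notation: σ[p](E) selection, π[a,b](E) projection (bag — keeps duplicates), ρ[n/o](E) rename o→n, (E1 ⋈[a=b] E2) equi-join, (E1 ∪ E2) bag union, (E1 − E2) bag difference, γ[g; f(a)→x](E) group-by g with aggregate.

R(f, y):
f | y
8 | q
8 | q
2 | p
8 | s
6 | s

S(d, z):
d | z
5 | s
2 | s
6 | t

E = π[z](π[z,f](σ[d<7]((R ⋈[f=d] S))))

σ filters on d, owned by the right side.
E' = π[z](π[z,f]((R ⋈[f=d] σ[d<7](S))))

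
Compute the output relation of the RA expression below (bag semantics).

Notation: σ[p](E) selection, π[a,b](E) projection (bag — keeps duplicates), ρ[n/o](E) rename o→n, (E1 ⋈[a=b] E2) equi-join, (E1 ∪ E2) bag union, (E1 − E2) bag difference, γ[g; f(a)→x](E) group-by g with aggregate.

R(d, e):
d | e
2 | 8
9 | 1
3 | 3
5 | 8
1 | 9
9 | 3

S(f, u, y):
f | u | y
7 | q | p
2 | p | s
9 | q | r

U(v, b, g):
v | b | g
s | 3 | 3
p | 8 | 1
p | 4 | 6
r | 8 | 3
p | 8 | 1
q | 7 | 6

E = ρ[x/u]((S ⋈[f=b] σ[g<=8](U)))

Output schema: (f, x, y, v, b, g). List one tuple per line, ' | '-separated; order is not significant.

Per-node cardinality:
  S → 3
  U → 6
  σ[g<=8](U) → 6
  (S ⋈[f=b] σ[g<=8](U)) → 1
  ρ[x/u]((S ⋈[f=b] σ[g<=8](U))) → 1

== RESULT ==
f | x | y | v | b | g
7 | q | p | q | 7 | 6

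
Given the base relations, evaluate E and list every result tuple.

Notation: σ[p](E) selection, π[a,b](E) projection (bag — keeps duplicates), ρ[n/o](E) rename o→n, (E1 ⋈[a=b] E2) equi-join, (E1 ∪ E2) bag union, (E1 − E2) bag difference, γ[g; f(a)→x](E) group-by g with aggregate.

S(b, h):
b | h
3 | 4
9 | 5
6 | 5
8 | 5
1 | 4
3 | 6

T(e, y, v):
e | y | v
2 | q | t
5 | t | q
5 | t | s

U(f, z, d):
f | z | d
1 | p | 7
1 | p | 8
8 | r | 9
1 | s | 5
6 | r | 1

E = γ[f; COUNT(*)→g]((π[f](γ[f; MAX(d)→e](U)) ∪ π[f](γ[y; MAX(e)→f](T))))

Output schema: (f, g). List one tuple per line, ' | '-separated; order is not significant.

Stepwise |·|:
  U → 5
  γ[f; MAX(d)→e](U) → 3
  π[f](γ[f; MAX(d)→e](U)) → 3
  T → 3
  γ[y; MAX(e)→f](T) → 2
  π[f](γ[y; MAX(e)→f](T)) → 2
  (π[f](γ[f; MAX(d)→e](U)) ∪ π[f](γ[y; MAX(e)→f](T))) → 5
  γ[f; COUNT(*)→g]((π[f](γ[f; MAX(d)→e](U)) ∪ π[f](γ[y; MAX(e)→f](T)))) → 5

== RESULT ==
f | g
1 | 1
2 | 1
5 | 1
6 | 1
8 | 1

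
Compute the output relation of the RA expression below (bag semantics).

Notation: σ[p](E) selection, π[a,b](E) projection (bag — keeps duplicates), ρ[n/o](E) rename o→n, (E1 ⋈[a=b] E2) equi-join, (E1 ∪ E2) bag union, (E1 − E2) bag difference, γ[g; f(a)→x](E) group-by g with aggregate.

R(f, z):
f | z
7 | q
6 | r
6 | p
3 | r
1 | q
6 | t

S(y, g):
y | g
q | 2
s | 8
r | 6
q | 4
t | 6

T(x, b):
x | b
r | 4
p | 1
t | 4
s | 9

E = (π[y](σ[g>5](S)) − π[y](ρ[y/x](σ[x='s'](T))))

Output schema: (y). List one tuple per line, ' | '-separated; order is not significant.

Per-node cardinality:
  S → 5
  σ[g>5](S) → 3
  π[y](σ[g>5](S)) → 3
  T → 4
  σ[x='s'](T) → 1
  ρ[y/x](σ[x='s'](T)) → 1
  π[y](ρ[y/x](σ[x='s'](T))) → 1
  (π[y](σ[g>5](S)) − π[y](ρ[y/x](σ[x='s'](T)))) → 2

== RESULT ==
y
r
t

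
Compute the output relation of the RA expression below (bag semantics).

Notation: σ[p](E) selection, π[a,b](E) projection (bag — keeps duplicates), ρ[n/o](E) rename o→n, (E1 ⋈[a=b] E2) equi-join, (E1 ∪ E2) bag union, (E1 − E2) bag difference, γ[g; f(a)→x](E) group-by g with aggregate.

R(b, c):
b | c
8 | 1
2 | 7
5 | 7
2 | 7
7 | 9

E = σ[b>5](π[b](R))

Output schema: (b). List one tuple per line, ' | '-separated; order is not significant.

Per-node cardinality:
  R → 5
  π[b](R) → 5
  σ[b>5](π[b](R)) → 2

== RESULT ==
b
7
8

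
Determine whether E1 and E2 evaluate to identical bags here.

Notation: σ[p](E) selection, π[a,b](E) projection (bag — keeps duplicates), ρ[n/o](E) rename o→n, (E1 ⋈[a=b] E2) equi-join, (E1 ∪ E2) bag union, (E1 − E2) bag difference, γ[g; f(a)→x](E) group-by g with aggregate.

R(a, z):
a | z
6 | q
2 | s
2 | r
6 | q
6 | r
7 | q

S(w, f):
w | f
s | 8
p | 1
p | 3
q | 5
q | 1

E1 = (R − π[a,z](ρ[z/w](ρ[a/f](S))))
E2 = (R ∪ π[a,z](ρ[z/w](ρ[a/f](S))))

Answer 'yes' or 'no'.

E1 per-node cardinality:
  R → 6
  S → 5
  ρ[a/f](S) → 5
  ρ[z/w](ρ[a/f](S)) → 5
  π[a,z](ρ[z/w](ρ[a/f](S))) → 5
  (R − π[a,z](ρ[z/w](ρ[a/f](S)))) → 6
E2 per-node cardinality:
  R → 6
  S → 5
  ρ[a/f](S) → 5
  ρ[z/w](ρ[a/f](S)) → 5
  π[a,z](ρ[z/w](ρ[a/f](S))) → 5
  (R ∪ π[a,z](ρ[z/w](ρ[a/f](S)))) → 11

E1 result:
a | z
2 | r
2 | s
6 | q
6 | q
6 | r
7 | q
E2 result:
a | z
1 | p
1 | q
2 | r
2 | s
3 | p
5 | q
6 | q
6 | q
6 | r
7 | q
8 | s
Witness: (5, 'q') appears 0× in E1 but 1× in E2.

no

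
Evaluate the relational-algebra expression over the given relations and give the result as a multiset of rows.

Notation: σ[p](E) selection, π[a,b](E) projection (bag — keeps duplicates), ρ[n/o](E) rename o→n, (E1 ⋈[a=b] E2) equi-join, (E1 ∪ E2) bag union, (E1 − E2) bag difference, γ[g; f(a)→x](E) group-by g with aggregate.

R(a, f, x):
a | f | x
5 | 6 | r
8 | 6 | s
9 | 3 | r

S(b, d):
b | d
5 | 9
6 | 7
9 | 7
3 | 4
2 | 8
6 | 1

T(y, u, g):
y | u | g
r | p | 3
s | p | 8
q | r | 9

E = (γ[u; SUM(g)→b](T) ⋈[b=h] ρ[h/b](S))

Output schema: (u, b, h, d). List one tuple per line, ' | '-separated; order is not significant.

Per-node cardinality:
  T → 3
  γ[u; SUM(g)→b](T) → 2
  S → 6
  ρ[h/b](S) → 6
  (γ[u; SUM(g)→b](T) ⋈[b=h] ρ[h/b](S)) → 1

== RESULT ==
u | b | h | d
r | 9 | 9 | 7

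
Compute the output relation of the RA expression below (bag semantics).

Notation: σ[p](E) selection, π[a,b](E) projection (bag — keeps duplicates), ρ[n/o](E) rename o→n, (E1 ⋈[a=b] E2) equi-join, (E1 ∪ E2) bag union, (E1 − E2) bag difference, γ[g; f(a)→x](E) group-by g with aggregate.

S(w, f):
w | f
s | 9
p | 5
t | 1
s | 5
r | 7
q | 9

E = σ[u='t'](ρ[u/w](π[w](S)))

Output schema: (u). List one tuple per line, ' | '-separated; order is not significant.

Row counts bottom-up:
  S → 6
  π[w](S) → 6
  ρ[u/w](π[w](S)) → 6
  σ[u='t'](ρ[u/w](π[w](S))) → 1

== RESULT ==
u
t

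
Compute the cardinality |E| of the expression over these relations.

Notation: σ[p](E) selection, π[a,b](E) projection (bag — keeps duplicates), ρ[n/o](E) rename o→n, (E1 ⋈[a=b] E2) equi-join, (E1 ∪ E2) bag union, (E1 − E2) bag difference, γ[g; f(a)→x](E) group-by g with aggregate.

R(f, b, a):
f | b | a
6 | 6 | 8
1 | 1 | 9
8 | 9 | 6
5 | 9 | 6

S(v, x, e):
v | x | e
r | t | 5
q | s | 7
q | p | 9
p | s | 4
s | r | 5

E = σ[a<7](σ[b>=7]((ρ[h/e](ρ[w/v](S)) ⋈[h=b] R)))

Subexpression sizes:
  S → 5
  ρ[w/v](S) → 5
  ρ[h/e](ρ[w/v](S)) → 5
  R → 4
  (ρ[h/e](ρ[w/v](S)) ⋈[h=b] R) → 2
  σ[b>=7]((ρ[h/e](ρ[w/v](S)) ⋈[h=b] R)) → 2
  σ[a<7](σ[b>=7]((ρ[h/e](ρ[w/v](S)) ⋈[h=b] R))) → 2

|E| = 2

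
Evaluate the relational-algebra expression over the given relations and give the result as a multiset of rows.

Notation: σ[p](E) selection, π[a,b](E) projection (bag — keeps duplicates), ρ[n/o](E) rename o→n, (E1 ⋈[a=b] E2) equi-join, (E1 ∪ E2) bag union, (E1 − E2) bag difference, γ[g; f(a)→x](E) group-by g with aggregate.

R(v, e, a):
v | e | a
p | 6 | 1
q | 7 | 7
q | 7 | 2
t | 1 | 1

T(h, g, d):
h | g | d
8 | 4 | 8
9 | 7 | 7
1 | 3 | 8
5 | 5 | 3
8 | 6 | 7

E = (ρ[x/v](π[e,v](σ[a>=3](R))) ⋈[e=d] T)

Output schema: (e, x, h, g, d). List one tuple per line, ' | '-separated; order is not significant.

Row counts bottom-up:
  R → 4
  σ[a>=3](R) → 1
  π[e,v](σ[a>=3](R)) → 1
  ρ[x/v](π[e,v](σ[a>=3](R))) → 1
  T → 5
  (ρ[x/v](π[e,v](σ[a>=3](R))) ⋈[e=d] T) → 2

== RESULT ==
e | x | h | g | d
7 | q | 8 | 6 | 7
7 | q | 9 | 7 | 7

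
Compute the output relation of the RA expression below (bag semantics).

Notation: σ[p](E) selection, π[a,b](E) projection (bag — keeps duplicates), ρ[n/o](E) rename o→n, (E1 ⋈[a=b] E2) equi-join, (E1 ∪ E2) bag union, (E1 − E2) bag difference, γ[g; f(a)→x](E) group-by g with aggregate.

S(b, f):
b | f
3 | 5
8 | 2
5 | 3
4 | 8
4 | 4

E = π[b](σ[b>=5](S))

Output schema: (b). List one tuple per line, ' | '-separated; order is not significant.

Subexpression sizes:
  S → 5
  σ[b>=5](S) → 2
  π[b](σ[b>=5](S)) → 2

== RESULT ==
b
5
8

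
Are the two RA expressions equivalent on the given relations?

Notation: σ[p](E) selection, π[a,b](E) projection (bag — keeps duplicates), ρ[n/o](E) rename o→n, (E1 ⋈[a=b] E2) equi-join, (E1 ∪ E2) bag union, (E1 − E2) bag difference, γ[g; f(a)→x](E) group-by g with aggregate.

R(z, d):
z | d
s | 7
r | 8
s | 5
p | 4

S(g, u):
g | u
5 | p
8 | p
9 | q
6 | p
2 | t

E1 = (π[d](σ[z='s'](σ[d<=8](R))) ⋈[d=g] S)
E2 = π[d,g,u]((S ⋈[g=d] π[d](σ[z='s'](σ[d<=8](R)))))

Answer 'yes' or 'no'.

E1 per-node cardinality:
  R → 4
  σ[d<=8](R) → 4
  σ[z='s'](σ[d<=8](R)) → 2
  π[d](σ[z='s'](σ[d<=8](R))) → 2
  S → 5
  (π[d](σ[z='s'](σ[d<=8](R))) ⋈[d=g] S) → 1
E2 per-node cardinality:
  S → 5
  R → 4
  σ[d<=8](R) → 4
  σ[z='s'](σ[d<=8](R)) → 2
  π[d](σ[z='s'](σ[d<=8](R))) → 2
  (S ⋈[g=d] π[d](σ[z='s'](σ[d<=8](R)))) → 1
  π[d,g,u]((S ⋈[g=d] π[d](σ[z='s'](σ[d<=8](R))))) → 1

E1 and E2 produce the same multiset:
d | g | u
5 | 5 | p

yes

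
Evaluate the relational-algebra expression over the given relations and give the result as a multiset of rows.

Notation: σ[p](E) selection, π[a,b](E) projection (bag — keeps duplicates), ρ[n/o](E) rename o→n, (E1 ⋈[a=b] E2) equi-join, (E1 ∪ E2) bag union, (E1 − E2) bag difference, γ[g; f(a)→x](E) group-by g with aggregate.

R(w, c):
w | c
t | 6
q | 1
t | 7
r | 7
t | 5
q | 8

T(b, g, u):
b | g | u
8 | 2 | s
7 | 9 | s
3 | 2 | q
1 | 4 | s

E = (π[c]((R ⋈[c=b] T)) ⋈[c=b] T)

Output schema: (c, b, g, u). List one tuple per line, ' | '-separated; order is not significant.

Per-node cardinality:
  R → 6
  T → 4
  (R ⋈[c=b] T) → 4
  π[c]((R ⋈[c=b] T)) → 4
  T → 4
  (π[c]((R ⋈[c=b] T)) ⋈[c=b] T) → 4

== RESULT ==
c | b | g | u
1 | 1 | 4 | s
7 | 7 | 9 | s
7 | 7 | 9 | s
8 | 8 | 2 | s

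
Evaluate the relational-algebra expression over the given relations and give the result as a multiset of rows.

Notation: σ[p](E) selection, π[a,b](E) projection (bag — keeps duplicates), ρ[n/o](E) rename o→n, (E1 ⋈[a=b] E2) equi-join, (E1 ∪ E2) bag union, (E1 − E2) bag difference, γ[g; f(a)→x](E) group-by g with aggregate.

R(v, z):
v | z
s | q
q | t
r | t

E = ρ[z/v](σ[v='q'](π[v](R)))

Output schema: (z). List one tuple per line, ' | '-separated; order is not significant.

Per-node cardinality:
  R → 3
  π[v](R) → 3
  σ[v='q'](π[v](R)) → 1
  ρ[z/v](σ[v='q'](π[v](R))) → 1

== RESULT ==
z
q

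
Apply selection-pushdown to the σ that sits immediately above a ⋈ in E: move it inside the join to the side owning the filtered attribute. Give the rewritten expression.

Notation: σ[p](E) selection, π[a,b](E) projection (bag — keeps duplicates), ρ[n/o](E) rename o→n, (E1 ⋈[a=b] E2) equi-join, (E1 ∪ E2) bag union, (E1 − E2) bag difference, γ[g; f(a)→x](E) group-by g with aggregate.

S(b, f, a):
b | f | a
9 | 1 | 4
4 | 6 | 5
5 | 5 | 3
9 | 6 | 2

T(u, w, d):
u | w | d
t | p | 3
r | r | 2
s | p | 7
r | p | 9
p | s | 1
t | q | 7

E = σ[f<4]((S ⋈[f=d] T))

σ filters on f, owned by the left side.
E' = (σ[f<4](S) ⋈[f=d] T)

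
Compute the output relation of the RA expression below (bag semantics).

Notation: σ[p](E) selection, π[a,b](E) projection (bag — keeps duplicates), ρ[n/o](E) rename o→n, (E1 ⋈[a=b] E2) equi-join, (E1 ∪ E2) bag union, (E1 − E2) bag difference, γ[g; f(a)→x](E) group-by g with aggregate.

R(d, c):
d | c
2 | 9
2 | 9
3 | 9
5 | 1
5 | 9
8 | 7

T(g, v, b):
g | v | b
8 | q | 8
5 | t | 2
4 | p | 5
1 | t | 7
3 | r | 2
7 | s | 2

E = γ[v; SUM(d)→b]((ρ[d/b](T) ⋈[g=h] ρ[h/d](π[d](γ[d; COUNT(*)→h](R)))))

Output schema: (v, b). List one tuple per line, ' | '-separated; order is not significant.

Row counts bottom-up:
  T → 6
  ρ[d/b](T) → 6
  R → 6
  γ[d; COUNT(*)→h](R) → 4
  π[d](γ[d; COUNT(*)→h](R)) → 4
  ρ[h/d](π[d](γ[d; COUNT(*)→h](R))) → 4
  (ρ[d/b](T) ⋈[g=h] ρ[h/d](π[d](γ[d; COUNT(*)→h](R)))) → 3
  γ[v; SUM(d)→b]((ρ[d/b](T) ⋈[g=h] ρ[h/d](π[d](γ[d; COUNT(*)→h](R))))) → 3

== RESULT ==
v | b
q | 8
r | 2
t | 2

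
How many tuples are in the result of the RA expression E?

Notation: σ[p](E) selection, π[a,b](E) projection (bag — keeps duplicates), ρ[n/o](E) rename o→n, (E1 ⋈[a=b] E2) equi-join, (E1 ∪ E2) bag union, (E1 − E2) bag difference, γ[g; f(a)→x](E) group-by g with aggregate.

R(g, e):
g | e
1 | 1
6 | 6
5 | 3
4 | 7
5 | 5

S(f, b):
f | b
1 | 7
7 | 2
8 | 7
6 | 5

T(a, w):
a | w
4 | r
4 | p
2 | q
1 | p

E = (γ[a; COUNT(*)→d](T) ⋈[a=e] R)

Subexpression sizes:
  T → 4
  γ[a; COUNT(*)→d](T) → 3
  R → 5
  (γ[a; COUNT(*)→d](T) ⋈[a=e] R) → 1

|E| = 1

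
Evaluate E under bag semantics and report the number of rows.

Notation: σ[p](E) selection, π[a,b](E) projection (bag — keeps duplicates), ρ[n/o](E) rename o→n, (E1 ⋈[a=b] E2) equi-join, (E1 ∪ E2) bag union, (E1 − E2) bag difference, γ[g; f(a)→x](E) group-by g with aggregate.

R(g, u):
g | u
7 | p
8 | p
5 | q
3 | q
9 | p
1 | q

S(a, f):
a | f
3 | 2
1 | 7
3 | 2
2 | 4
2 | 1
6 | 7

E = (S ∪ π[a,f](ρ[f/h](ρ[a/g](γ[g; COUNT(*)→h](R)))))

Per-node cardinality:
  S → 6
  R → 6
  γ[g; COUNT(*)→h](R) → 6
  ρ[a/g](γ[g; COUNT(*)→h](R)) → 6
  ρ[f/h](ρ[a/g](γ[g; COUNT(*)→h](R))) → 6
  π[a,f](ρ[f/h](ρ[a/g](γ[g; COUNT(*)→h](R)))) → 6
  (S ∪ π[a,f](ρ[f/h](ρ[a/g](γ[g; COUNT(*)→h](R))))) → 12

|E| = 12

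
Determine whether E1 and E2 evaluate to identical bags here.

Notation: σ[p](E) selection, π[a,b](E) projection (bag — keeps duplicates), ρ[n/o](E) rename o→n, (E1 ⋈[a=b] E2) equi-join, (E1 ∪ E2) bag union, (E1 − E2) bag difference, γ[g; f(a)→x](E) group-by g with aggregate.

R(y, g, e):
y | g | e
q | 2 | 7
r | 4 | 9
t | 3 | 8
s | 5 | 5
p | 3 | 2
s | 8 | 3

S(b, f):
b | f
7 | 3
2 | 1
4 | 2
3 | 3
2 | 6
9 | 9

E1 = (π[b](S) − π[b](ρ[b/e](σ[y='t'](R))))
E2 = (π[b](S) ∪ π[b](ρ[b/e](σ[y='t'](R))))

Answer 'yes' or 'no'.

E1 per-node cardinality:
  S → 6
  π[b](S) → 6
  R → 6
  σ[y='t'](R) → 1
  ρ[b/e](σ[y='t'](R)) → 1
  π[b](ρ[b/e](σ[y='t'](R))) → 1
  (π[b](S) − π[b](ρ[b/e](σ[y='t'](R)))) → 6
E2 per-node cardinality:
  S → 6
  π[b](S) → 6
  R → 6
  σ[y='t'](R) → 1
  ρ[b/e](σ[y='t'](R)) → 1
  π[b](ρ[b/e](σ[y='t'](R))) → 1
  (π[b](S) ∪ π[b](ρ[b/e](σ[y='t'](R)))) → 7

E1 result:
b
2
2
3
4
7
9
E2 result:
b
2
2
3
4
7
8
9
Witness: (8,) appears 0× in E1 but 1× in E2.

no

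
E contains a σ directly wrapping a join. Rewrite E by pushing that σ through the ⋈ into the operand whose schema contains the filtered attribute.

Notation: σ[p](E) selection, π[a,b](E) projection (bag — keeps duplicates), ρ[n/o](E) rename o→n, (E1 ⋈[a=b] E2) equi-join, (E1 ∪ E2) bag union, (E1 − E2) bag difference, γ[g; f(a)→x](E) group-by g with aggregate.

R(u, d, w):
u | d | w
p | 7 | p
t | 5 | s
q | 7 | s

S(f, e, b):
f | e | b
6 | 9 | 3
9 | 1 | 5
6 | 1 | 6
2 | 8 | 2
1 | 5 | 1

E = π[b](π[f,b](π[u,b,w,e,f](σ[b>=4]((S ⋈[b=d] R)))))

σ filters on b, owned by the left side.
E' = π[b](π[f,b](π[u,b,w,e,f]((σ[b>=4](S) ⋈[b=d] R))))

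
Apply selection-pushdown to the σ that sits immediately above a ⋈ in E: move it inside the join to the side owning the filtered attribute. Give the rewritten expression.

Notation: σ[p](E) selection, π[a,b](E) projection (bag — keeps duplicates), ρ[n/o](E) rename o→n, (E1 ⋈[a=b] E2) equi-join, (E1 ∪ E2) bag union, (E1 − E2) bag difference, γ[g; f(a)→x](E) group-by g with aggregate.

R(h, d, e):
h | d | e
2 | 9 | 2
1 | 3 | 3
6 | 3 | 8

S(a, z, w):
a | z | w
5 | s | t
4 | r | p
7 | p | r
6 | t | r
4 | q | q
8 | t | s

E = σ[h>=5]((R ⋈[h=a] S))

σ filters on h, owned by the left side.
E' = (σ[h>=5](R) ⋈[h=a] S)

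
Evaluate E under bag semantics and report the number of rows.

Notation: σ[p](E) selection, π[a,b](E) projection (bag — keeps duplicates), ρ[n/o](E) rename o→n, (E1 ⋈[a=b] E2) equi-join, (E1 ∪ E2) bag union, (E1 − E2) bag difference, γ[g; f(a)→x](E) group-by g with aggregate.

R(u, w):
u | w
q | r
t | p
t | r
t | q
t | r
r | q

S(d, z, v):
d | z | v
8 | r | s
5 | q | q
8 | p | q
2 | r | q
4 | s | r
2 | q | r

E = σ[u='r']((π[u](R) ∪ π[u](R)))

Per-node cardinality:
  R → 6
  π[u](R) → 6
  R → 6
  π[u](R) → 6
  (π[u](R) ∪ π[u](R)) → 12
  σ[u='r']((π[u](R) ∪ π[u](R))) → 2

|E| = 2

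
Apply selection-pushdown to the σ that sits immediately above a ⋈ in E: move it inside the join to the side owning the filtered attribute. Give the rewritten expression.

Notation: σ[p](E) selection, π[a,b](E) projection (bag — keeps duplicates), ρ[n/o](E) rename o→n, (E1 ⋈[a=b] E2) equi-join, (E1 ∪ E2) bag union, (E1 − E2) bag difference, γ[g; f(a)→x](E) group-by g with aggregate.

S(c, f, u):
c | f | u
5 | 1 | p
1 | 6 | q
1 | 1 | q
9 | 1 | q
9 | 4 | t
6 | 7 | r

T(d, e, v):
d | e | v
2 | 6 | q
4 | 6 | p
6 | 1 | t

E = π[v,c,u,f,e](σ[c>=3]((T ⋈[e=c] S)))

σ filters on c, owned by the right side.
E' = π[v,c,u,f,e]((T ⋈[e=c] σ[c>=3](S)))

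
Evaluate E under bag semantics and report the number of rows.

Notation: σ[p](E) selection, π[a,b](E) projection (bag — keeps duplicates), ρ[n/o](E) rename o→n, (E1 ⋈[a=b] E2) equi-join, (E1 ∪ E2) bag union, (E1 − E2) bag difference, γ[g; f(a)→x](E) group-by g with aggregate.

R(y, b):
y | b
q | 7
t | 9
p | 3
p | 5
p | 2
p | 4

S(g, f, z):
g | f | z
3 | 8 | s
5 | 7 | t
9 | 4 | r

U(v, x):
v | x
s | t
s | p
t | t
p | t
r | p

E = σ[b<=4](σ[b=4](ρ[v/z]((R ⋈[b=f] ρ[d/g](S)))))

Per-node cardinality:
  R → 6
  S → 3
  ρ[d/g](S) → 3
  (R ⋈[b=f] ρ[d/g](S)) → 2
  ρ[v/z]((R ⋈[b=f] ρ[d/g](S))) → 2
  σ[b=4](ρ[v/z]((R ⋈[b=f] ρ[d/g](S)))) → 1
  σ[b<=4](σ[b=4](ρ[v/z]((R ⋈[b=f] ρ[d/g](S))))) → 1

|E| = 1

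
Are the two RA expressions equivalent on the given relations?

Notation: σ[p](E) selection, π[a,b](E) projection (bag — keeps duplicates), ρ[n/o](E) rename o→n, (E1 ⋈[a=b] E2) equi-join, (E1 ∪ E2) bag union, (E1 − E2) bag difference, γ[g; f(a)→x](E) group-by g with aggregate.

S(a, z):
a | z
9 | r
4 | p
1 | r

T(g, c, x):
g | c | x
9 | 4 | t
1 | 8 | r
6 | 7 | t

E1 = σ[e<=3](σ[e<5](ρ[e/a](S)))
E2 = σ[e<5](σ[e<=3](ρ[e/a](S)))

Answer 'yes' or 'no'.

E1 subexpression sizes:
  S → 3
  ρ[e/a](S) → 3
  σ[e<5](ρ[e/a](S)) → 2
  σ[e<=3](σ[e<5](ρ[e/a](S))) → 1
E2 subexpression sizes:
  S → 3
  ρ[e/a](S) → 3
  σ[e<=3](ρ[e/a](S)) → 1
  σ[e<5](σ[e<=3](ρ[e/a](S))) → 1

E1 and E2 produce the same multiset:
e | z
1 | r

yes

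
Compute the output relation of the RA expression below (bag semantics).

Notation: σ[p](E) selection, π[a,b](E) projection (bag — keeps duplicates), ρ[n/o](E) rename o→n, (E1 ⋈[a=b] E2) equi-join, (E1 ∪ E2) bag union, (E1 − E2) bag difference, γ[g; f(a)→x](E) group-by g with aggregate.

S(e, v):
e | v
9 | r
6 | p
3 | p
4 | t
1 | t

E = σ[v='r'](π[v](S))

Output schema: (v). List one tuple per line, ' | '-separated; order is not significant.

Subexpression sizes:
  S → 5
  π[v](S) → 5
  σ[v='r'](π[v](S)) → 1

== RESULT ==
v
r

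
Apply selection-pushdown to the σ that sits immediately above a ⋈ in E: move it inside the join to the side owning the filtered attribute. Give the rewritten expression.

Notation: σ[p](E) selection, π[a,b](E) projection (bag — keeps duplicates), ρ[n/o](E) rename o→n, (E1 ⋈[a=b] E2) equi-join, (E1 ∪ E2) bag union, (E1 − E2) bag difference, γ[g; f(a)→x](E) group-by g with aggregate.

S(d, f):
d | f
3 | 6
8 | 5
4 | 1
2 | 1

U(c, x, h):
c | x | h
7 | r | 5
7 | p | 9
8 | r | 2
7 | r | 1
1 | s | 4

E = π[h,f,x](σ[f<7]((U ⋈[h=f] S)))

σ filters on f, owned by the right side.
E' = π[h,f,x]((U ⋈[h=f] σ[f<7](S)))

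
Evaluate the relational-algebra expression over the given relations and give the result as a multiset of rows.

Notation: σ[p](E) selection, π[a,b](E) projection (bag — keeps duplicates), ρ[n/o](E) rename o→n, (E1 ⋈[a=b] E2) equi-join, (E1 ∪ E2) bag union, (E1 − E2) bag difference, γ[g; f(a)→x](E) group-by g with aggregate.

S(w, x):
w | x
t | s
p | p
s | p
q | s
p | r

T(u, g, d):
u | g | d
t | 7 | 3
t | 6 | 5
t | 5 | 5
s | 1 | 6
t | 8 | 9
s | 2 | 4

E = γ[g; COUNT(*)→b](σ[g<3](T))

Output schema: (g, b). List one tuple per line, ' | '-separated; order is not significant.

Row counts bottom-up:
  T → 6
  σ[g<3](T) → 2
  γ[g; COUNT(*)→b](σ[g<3](T)) → 2

== RESULT ==
g | b
1 | 1
2 | 1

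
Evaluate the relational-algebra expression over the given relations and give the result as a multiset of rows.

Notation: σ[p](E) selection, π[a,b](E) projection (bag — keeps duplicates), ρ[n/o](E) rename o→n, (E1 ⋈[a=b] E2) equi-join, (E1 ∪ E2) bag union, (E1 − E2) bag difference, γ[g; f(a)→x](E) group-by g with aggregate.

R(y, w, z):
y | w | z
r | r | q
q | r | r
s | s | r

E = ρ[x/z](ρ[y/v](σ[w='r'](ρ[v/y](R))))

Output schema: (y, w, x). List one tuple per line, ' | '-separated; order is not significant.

Subexpression sizes:
  R → 3
  ρ[v/y](R) → 3
  σ[w='r'](ρ[v/y](R)) → 2
  ρ[y/v](σ[w='r'](ρ[v/y](R))) → 2
  ρ[x/z](ρ[y/v](σ[w='r'](ρ[v/y](R)))) → 2

== RESULT ==
y | w | x
q | r | r
r | r | q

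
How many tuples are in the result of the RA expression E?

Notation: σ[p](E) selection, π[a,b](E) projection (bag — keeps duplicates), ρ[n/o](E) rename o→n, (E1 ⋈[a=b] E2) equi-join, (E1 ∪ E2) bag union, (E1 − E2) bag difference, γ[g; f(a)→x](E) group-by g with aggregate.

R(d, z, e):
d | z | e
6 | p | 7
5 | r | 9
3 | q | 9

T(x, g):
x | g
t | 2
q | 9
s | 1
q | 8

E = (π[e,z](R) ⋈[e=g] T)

Stepwise |·|:
  R → 3
  π[e,z](R) → 3
  T → 4
  (π[e,z](R) ⋈[e=g] T) → 2

|E| = 2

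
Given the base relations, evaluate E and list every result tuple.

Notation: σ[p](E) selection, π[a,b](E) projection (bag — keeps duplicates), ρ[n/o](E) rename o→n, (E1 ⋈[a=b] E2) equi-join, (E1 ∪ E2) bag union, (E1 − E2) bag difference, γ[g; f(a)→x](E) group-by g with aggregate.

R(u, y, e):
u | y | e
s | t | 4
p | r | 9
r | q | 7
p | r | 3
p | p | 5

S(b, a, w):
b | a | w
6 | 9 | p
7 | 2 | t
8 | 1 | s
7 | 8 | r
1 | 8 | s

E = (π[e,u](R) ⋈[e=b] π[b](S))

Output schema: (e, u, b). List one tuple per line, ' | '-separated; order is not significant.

Subexpression sizes:
  R → 5
  π[e,u](R) → 5
  S → 5
  π[b](S) → 5
  (π[e,u](R) ⋈[e=b] π[b](S)) → 2

== RESULT ==
e | u | b
7 | r | 7
7 | r | 7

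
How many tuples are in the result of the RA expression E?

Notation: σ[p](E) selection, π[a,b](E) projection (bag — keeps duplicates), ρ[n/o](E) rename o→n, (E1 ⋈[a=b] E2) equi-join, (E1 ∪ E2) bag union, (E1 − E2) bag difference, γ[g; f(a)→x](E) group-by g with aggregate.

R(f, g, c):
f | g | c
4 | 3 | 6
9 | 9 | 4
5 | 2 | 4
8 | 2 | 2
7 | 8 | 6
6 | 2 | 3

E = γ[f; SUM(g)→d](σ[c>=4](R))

Subexpression sizes:
  R → 6
  σ[c>=4](R) → 4
  γ[f; SUM(g)→d](σ[c>=4](R)) → 4

|E| = 4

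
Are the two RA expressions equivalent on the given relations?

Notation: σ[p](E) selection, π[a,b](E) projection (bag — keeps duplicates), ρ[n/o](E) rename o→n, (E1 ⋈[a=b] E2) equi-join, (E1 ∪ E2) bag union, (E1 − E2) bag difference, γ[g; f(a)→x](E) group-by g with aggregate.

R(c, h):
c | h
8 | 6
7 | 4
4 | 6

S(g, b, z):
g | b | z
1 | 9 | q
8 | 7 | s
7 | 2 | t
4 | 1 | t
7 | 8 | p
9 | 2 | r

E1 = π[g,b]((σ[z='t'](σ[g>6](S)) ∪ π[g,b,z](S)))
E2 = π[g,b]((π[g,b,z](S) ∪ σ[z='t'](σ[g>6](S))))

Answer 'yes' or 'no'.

E1 stepwise |·|:
  S → 6
  σ[g>6](S) → 4
  σ[z='t'](σ[g>6](S)) → 1
  S → 6
  π[g,b,z](S) → 6
  (σ[z='t'](σ[g>6](S)) ∪ π[g,b,z](S)) → 7
  π[g,b]((σ[z='t'](σ[g>6](S)) ∪ π[g,b,z](S))) → 7
E2 stepwise |·|:
  S → 6
  π[g,b,z](S) → 6
  S → 6
  σ[g>6](S) → 4
  σ[z='t'](σ[g>6](S)) → 1
  (π[g,b,z](S) ∪ σ[z='t'](σ[g>6](S))) → 7
  π[g,b]((π[g,b,z](S) ∪ σ[z='t'](σ[g>6](S)))) → 7

E1 and E2 produce the same multiset:
g | b
1 | 9
4 | 1
7 | 2
7 | 2
7 | 8
8 | 7
9 | 2

yes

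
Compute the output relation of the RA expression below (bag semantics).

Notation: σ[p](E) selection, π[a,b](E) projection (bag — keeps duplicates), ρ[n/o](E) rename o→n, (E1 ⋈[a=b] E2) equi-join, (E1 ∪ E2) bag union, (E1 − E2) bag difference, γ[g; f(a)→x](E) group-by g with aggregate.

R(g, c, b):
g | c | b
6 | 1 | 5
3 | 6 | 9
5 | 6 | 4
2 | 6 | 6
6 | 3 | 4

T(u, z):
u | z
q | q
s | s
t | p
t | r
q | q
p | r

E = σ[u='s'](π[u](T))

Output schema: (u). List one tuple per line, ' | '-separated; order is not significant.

Row counts bottom-up:
  T → 6
  π[u](T) → 6
  σ[u='s'](π[u](T)) → 1

== RESULT ==
u
s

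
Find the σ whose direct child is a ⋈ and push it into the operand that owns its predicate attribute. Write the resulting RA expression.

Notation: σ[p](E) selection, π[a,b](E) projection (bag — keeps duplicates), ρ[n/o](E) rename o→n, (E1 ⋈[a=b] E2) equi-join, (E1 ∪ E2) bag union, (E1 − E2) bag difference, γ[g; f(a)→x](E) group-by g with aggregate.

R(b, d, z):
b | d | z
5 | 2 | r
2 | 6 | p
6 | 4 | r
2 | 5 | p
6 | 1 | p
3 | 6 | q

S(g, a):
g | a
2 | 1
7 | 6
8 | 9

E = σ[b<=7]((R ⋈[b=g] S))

σ filters on b, owned by the left side.
E' = (σ[b<=7](R) ⋈[b=g] S)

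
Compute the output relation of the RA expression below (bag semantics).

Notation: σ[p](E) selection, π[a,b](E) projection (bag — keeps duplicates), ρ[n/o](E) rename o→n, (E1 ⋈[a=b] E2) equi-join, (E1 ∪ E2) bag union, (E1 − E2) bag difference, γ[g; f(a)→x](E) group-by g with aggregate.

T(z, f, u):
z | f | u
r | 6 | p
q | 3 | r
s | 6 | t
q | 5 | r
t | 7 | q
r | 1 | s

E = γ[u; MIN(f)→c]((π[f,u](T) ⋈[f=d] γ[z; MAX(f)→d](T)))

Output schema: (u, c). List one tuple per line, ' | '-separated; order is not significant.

Per-node cardinality:
  T → 6
  π[f,u](T) → 6
  T → 6
  γ[z; MAX(f)→d](T) → 4
  (π[f,u](T) ⋈[f=d] γ[z; MAX(f)→d](T)) → 6
  γ[u; MIN(f)→c]((π[f,u](T) ⋈[f=d] γ[z; MAX(f)→d](T))) → 4

== RESULT ==
u | c
p | 6
q | 7
r | 5
t | 6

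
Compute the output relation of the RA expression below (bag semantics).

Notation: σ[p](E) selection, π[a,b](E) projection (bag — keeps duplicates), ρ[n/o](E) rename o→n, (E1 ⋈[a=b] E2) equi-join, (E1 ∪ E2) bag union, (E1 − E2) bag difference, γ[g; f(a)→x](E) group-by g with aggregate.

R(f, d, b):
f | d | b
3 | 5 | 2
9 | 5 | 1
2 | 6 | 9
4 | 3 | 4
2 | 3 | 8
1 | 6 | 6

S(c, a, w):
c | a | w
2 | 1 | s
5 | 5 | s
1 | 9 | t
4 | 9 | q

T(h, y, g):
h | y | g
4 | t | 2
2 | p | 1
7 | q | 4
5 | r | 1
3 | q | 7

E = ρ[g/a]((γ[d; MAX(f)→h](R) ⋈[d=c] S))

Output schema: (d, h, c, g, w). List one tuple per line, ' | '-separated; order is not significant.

Subexpression sizes:
  R → 6
  γ[d; MAX(f)→h](R) → 3
  S → 4
  (γ[d; MAX(f)→h](R) ⋈[d=c] S) → 1
  ρ[g/a]((γ[d; MAX(f)→h](R) ⋈[d=c] S)) → 1

== RESULT ==
d | h | c | g | w
5 | 9 | 5 | 5 | s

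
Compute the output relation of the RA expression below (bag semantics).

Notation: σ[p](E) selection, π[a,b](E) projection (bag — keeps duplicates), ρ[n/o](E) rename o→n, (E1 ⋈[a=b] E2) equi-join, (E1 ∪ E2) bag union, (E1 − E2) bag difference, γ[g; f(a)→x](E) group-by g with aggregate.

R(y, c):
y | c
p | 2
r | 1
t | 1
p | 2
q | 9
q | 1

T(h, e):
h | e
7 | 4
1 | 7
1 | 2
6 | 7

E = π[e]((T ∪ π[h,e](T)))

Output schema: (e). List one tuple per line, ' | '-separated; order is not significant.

Row counts bottom-up:
  T → 4
  T → 4
  π[h,e](T) → 4
  (T ∪ π[h,e](T)) → 8
  π[e]((T ∪ π[h,e](T))) → 8

== RESULT ==
e
2
2
4
4
7
7
7
7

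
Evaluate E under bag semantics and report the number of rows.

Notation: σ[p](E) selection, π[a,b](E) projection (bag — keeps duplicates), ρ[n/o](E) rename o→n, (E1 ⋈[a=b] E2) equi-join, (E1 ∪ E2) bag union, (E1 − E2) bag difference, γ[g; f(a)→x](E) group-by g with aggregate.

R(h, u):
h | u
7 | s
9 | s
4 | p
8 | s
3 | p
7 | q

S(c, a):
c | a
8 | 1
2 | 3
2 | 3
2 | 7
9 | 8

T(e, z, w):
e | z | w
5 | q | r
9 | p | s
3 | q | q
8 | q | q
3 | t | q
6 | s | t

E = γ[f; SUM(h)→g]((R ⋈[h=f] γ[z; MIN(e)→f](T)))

Stepwise |·|:
  R → 6
  T → 6
  γ[z; MIN(e)→f](T) → 4
  (R ⋈[h=f] γ[z; MIN(e)→f](T)) → 3
  γ[f; SUM(h)→g]((R ⋈[h=f] γ[z; MIN(e)→f](T))) → 2

|E| = 2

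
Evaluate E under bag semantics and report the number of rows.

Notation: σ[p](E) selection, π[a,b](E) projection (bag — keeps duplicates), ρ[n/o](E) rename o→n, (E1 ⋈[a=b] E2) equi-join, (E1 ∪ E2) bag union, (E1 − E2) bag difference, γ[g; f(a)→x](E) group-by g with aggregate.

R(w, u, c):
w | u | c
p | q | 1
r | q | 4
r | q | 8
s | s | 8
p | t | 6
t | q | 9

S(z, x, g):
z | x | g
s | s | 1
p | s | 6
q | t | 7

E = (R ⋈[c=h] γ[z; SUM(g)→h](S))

Per-node cardinality:
  R → 6
  S → 3
  γ[z; SUM(g)→h](S) → 3
  (R ⋈[c=h] γ[z; SUM(g)→h](S)) → 2

|E| = 2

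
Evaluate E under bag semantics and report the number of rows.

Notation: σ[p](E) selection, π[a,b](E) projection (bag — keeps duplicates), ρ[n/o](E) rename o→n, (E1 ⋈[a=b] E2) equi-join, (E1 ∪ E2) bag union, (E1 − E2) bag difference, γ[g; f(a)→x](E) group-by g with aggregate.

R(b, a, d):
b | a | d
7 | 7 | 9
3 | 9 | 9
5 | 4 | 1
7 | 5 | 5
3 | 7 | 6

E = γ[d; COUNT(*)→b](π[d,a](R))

Subexpression sizes:
  R → 5
  π[d,a](R) → 5
  γ[d; COUNT(*)→b](π[d,a](R)) → 4

|E| = 4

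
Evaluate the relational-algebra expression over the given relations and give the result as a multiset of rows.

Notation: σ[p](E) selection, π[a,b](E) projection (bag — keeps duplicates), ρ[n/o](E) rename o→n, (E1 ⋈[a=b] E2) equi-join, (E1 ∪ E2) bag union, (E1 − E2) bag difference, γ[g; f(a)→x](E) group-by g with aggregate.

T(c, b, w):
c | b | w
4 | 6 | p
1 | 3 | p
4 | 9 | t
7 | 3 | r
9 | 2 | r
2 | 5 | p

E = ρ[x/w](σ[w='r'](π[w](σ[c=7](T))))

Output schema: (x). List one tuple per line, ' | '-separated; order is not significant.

Subexpression sizes:
  T → 6
  σ[c=7](T) → 1
  π[w](σ[c=7](T)) → 1
  σ[w='r'](π[w](σ[c=7](T))) → 1
  ρ[x/w](σ[w='r'](π[w](σ[c=7](T)))) → 1

== RESULT ==
x
r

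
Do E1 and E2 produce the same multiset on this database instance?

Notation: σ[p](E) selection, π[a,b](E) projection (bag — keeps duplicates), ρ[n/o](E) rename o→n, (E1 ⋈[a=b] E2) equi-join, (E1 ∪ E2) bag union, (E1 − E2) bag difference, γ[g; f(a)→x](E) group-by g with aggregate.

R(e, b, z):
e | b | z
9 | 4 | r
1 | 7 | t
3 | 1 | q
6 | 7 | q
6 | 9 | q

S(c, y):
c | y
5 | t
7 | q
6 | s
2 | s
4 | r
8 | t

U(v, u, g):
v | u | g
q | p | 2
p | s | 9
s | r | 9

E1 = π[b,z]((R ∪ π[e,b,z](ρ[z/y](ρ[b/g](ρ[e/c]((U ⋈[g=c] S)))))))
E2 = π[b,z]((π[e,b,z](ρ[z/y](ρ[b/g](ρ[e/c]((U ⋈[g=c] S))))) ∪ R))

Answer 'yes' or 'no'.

E1 stepwise |·|:
  R → 5
  U → 3
  S → 6
  (U ⋈[g=c] S) → 1
  ρ[e/c]((U ⋈[g=c] S)) → 1
  ρ[b/g](ρ[e/c]((U ⋈[g=c] S))) → 1
  ρ[z/y](ρ[b/g](ρ[e/c]((U ⋈[g=c] S)))) → 1
  π[e,b,z](ρ[z/y](ρ[b/g](ρ[e/c]((U ⋈[g=c] S))))) → 1
  (R ∪ π[e,b,z](ρ[z/y](ρ[b/g](ρ[e/c]((U ⋈[g=c] S)))))) → 6
  π[b,z]((R ∪ π[e,b,z](ρ[z/y](ρ[b/g](ρ[e/c]((U ⋈[g=c] S))))))) → 6
E2 stepwise |·|:
  U → 3
  S → 6
  (U ⋈[g=c] S) → 1
  ρ[e/c]((U ⋈[g=c] S)) → 1
  ρ[b/g](ρ[e/c]((U ⋈[g=c] S))) → 1
  ρ[z/y](ρ[b/g](ρ[e/c]((U ⋈[g=c] S)))) → 1
  π[e,b,z](ρ[z/y](ρ[b/g](ρ[e/c]((U ⋈[g=c] S))))) → 1
  R → 5
  (π[e,b,z](ρ[z/y](ρ[b/g](ρ[e/c]((U ⋈[g=c] S))))) ∪ R) → 6
  π[b,z]((π[e,b,z](ρ[z/y](ρ[b/g](ρ[e/c]((U ⋈[g=c] S))))) ∪ R)) → 6

E1 and E2 produce the same multiset:
b | z
1 | q
2 | s
4 | r
7 | q
7 | t
9 | q

yes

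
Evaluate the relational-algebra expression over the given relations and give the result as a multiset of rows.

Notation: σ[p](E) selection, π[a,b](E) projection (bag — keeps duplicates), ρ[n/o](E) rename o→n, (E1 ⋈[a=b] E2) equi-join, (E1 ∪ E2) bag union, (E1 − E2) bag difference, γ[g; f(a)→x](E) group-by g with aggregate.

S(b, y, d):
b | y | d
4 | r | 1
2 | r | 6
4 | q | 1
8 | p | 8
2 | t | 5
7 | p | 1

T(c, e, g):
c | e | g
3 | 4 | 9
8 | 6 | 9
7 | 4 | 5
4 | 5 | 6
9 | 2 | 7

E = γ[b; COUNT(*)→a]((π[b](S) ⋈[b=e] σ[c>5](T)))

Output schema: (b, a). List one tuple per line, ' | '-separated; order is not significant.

Subexpression sizes:
  S → 6
  π[b](S) → 6
  T → 5
  σ[c>5](T) → 3
  (π[b](S) ⋈[b=e] σ[c>5](T)) → 4
  γ[b; COUNT(*)→a]((π[b](S) ⋈[b=e] σ[c>5](T))) → 2

== RESULT ==
b | a
2 | 2
4 | 2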